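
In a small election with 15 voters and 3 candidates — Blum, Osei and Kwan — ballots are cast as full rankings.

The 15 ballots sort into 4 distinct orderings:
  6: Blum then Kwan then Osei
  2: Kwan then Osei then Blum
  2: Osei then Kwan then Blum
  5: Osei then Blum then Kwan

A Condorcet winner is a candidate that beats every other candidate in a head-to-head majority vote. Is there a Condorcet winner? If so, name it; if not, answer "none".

none

Head-to-head results (15 voters):
Blum–Osei: Osei 9–6.
Blum vs Kwan: Blum wins 11–4.
Osei vs Kwan: Kwan wins 8–7.
Each candidate drops at least one matchup (Blum loses to Osei; Osei loses to Kwan; Kwan loses to Blum); the cycle Blum beats Kwan beats Osei beats Blum rules out a Condorcet winner.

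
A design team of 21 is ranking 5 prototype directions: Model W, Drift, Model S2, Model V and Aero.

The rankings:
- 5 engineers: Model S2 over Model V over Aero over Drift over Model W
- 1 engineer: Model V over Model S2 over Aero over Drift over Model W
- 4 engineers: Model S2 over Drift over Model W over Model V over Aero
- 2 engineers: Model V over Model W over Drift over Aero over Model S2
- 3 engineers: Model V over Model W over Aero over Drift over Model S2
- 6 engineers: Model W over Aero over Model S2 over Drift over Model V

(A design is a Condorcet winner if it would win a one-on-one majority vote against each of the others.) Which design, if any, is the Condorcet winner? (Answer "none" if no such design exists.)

none

Head-to-head results (21 engineers):
Model W vs Drift: 2+3+6 = 11 for Model W, 10 for Drift — Model W by 11–10.
Model W vs Model S2: Model W preferred on 2+3+6 = 11 ballots; Model W wins 11–10.
Model W vs Model V: 10 to 11, Model V.
Model W vs Aero: Model W, 15–6.
Drift vs Model S2: 5 to 16, Model S2.
Drift vs Model V: Model V, 11–10.
Drift vs Aero: Drift is ranked higher on 4+2 = 6 ballots, Aero on 15. Aero wins 15–6.
Model S2 vs Model V: Model S2 preferred on 5+4+6 = 15 ballots; Model S2 wins 15–6.
Model S2 vs Aero: Aero, 11–10.
Model V vs Aero: Model V is ranked higher on 5+1+4+2+3 = 15 ballots, Aero on 6. Model V wins 15–6.
Each design drops at least one matchup (Model W loses to Model V; Drift loses to Model W; Model S2 loses to Model W; Model V loses to Model S2; Aero loses to Model W); the cycle Model W → Model S2 → Model V → Model W rules out a Condorcet winner.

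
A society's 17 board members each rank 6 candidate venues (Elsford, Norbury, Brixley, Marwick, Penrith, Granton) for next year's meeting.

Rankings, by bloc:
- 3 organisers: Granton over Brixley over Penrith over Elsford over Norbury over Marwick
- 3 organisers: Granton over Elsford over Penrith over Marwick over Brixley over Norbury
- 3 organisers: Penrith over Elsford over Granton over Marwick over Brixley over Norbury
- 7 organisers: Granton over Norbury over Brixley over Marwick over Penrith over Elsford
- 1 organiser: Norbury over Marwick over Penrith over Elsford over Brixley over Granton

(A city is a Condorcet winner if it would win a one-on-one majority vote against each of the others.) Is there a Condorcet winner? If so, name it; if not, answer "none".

Granton

Head-to-head results (17 organisers):
Elsford vs Norbury: Elsford, 9–8.
Elsford vs Brixley: Brixley, 10–7.
Elsford–Marwick: Elsford 9–8.
Elsford vs Penrith: Penrith wins 14–3.
Elsford vs Granton: Granton wins 13–4.
Norbury vs Brixley: Brixley wins 9–8.
Norbury–Marwick: Norbury 11–6.
Norbury–Penrith: Penrith 9–8.
Norbury vs Granton: Granton wins 16–1.
Brixley vs Marwick: Brixley, 10–7.
Brixley–Penrith: Brixley 10–7.
Brixley vs Granton: Granton, 16–1.
Marwick vs Penrith: Penrith, 9–8.
Marwick vs Granton: Granton, 16–1.
Penrith–Granton: Granton 13–4.
Only Granton has no losses; Granton is the Condorcet winner.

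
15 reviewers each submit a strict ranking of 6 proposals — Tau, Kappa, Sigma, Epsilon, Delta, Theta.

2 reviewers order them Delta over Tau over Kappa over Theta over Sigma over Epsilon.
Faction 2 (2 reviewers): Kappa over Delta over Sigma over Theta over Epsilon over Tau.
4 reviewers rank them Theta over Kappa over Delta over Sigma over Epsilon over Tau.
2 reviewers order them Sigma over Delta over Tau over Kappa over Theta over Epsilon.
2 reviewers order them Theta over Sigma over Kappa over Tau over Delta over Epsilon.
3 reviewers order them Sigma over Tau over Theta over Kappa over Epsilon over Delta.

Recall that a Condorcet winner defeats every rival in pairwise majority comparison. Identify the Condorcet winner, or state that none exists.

Theta

Check each pair by majority over 15 ballots:
Tau vs Kappa: 7 to 8, Kappa.
Tau vs Sigma: 2 to 13, Sigma.
Tau vs Epsilon: Tau is ranked higher on 2+2+2+3 = 9 ballots, Epsilon on 6. Tau wins 9–6.
Tau vs Delta: Delta wins 10–5.
Tau–Theta: Theta 8–7.
Kappa vs Sigma: Kappa preferred on 2+2+4 = 8 ballots; Kappa wins 8–7.
Kappa vs Epsilon: Kappa wins 15–0.
Kappa vs Delta: 11 to 4, Kappa.
Kappa vs Theta: Theta wins 9–6.
Sigma–Epsilon: Sigma 15–0.
Sigma vs Delta: Sigma preferred on 2+2+3 = 7 ballots; Delta wins 8–7.
Sigma–Theta: Theta 8–7.
Epsilon vs Delta: 3 to 12, Delta.
Epsilon vs Theta: 0 for Epsilon, 15 for Theta — Theta by 15–0.
Delta–Theta: Theta 9–6.
Theta defeats every rival head-to-head and is the Condorcet winner.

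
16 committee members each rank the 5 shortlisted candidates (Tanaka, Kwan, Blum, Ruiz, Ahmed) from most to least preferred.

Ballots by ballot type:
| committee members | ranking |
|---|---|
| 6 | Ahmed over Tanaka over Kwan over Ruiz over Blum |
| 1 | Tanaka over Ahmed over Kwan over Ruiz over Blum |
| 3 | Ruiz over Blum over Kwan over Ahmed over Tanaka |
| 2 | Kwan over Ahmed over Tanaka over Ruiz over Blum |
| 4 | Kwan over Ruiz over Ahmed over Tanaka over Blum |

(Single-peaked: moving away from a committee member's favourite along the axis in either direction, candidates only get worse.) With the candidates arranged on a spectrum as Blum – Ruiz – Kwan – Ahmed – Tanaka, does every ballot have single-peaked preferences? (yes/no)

Axis positions: Blum=1, Ruiz=2, Kwan=3, Ahmed=4, Tanaka=5.
Ballot type 1 (peak Ahmed at position 4): ranking walks positions 4-5-3-2-1, expanding outward from the peak — single-peaked.
Ballot type 2 (peak Tanaka at position 5): ranking walks positions 5-4-3-2-1, expanding outward from the peak — single-peaked.
Ballot type 3 (peak Ruiz at position 2): ranking walks positions 2-1-3-4-5, expanding outward from the peak — single-peaked.
Ballot type 4 (peak Kwan at position 3): ranking walks positions 3-4-5-2-1, expanding outward from the peak — single-peaked.
Ballot type 5 (peak Kwan at position 3): ranking walks positions 3-2-4-5-1, expanding outward from the peak — single-peaked.
Every ranking is single-peaked on this axis.

yes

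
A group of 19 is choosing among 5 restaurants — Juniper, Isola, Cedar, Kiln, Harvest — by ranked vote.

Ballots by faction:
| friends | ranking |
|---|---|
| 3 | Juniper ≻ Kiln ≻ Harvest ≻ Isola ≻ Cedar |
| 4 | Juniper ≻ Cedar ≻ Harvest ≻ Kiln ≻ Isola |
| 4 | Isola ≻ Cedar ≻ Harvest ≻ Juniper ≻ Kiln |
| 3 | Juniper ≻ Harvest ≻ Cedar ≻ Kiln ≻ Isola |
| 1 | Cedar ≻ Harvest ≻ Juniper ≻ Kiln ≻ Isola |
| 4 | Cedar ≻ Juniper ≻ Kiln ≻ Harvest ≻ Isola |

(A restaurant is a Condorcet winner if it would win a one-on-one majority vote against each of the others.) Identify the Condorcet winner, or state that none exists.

Juniper

Check each pair by majority over 19 ballots:
Juniper vs Isola: Juniper wins 15–4.
Juniper vs Cedar: Juniper, 10–9.
Juniper vs Kiln: Juniper, 19–0.
Juniper vs Harvest: Juniper wins 14–5.
Isola vs Cedar: Cedar, 12–7.
Isola vs Kiln: Kiln wins 15–4.
Isola vs Harvest: Harvest, 15–4.
Cedar vs Kiln: Cedar, 16–3.
Cedar vs Harvest: Cedar wins 13–6.
Kiln–Harvest: Harvest 12–7.
Juniper beats each of Isola, Cedar, Kiln, Harvest — Juniper is the Condorcet winner.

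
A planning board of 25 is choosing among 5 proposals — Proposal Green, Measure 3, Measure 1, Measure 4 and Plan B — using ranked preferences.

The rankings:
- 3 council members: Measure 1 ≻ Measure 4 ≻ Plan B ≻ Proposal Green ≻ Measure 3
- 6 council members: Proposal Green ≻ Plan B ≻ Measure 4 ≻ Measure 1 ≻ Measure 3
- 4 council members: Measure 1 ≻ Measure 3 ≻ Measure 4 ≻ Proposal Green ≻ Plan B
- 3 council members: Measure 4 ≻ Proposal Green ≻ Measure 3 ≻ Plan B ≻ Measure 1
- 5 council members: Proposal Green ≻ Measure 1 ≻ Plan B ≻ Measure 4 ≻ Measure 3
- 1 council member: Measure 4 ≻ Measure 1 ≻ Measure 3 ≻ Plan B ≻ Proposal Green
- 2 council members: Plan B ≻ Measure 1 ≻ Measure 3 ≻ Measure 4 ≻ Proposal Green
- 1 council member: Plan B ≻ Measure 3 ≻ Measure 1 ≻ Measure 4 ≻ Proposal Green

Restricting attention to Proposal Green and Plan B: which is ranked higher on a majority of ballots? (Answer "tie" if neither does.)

Proposal Green

Ballots ranking Proposal Green above Plan B: 6 + 4 + 3 + 5 = 18.
Ballots ranking Plan B above Proposal Green: 25 − 18 = 7.
Proposal Green wins the head-to-head 18–7.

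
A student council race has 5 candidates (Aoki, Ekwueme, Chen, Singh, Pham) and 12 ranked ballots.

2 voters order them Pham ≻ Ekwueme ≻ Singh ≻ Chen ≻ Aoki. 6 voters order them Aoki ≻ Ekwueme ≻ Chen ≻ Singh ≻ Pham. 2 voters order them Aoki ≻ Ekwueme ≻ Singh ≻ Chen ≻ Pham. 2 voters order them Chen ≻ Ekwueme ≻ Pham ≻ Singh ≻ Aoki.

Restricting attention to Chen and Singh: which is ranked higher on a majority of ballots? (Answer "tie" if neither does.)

Ballots ranking Chen above Singh: 6 + 2 = 8.
Ballots ranking Singh above Chen: 12 − 8 = 4.
Chen wins the head-to-head 8–4.

Chen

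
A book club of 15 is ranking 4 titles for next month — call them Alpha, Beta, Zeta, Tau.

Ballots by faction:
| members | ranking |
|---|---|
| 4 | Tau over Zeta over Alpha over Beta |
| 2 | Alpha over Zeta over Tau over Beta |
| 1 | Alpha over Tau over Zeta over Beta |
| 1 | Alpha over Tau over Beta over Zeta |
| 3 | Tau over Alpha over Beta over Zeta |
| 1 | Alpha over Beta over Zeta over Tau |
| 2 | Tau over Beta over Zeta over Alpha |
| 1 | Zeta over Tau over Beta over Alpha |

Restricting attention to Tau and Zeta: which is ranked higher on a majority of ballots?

Tau

Ballots ranking Tau above Zeta: 4 + 1 + 1 + 3 + 2 = 11.
Ballots ranking Zeta above Tau: 15 − 11 = 4.
Tau wins the head-to-head 11–4.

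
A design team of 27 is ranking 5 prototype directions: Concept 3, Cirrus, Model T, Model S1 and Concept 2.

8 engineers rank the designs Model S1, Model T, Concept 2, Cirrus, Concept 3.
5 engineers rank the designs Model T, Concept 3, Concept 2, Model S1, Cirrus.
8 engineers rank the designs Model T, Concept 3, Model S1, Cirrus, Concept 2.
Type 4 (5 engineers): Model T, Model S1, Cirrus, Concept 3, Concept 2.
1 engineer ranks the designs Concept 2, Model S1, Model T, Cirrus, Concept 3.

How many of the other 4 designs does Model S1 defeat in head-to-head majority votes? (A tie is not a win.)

Model S1 against each rival (27 engineers):
Model S1 vs Concept 3: Model S1 wins 14–13.
Model S1 vs Cirrus: Model S1 is ranked higher on 8+5+8+5+1 = 27 ballots, Cirrus on 0. Model S1 wins 27–0.
Model S1 vs Model T: Model S1 is ranked higher on 8+1 = 9 ballots, Model T on 18. Model T wins 18–9.
Model S1 vs Concept 2: Model S1 wins 21–6.
Model S1 beats Concept 3, Cirrus, Concept 2; loses to Model T — 3 pairwise wins.

3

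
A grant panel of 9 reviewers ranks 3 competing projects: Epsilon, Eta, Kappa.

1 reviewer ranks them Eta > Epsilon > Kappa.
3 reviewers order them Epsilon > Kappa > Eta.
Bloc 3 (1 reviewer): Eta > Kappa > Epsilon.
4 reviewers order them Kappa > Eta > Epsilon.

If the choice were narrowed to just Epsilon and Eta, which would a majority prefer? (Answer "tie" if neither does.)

Ballots ranking Epsilon above Eta: 3.
Ballots ranking Eta above Epsilon: 9 − 3 = 6.
Eta wins the head-to-head 6–3.

Eta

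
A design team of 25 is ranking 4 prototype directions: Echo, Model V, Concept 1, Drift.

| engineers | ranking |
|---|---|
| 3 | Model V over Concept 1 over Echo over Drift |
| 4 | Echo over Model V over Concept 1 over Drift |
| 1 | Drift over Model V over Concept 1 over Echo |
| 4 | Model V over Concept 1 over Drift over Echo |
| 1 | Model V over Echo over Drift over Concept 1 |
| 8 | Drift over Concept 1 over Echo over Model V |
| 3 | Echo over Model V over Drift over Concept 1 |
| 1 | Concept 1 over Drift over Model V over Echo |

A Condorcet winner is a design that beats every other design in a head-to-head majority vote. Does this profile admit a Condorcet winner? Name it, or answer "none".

Pairwise majorities:
Echo vs Model V: Echo wins 15–10.
Echo vs Concept 1: Concept 1, 17–8.
Echo vs Drift: Drift, 14–11.
Model V–Concept 1: Model V 16–9.
Model V–Drift: Model V 15–10.
Concept 1 vs Drift: Drift wins 13–12.
Each design drops at least one matchup (Echo loses to Concept 1; Model V loses to Echo; Concept 1 loses to Model V; Drift loses to Model V); the cycle Echo → Model V → Concept 1 → Echo rules out a Condorcet winner.

none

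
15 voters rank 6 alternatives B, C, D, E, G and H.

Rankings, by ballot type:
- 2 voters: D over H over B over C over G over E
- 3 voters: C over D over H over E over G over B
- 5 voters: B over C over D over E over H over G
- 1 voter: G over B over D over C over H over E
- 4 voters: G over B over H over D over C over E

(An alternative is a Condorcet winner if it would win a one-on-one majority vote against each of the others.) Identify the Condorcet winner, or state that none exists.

Check each pair by majority over 15 ballots:
B vs C: B preferred on 2+5+1+4 = 12 ballots; B wins 12–3.
B vs D: B is ranked higher on 5+1+4 = 10 ballots, D on 5. B wins 10–5.
B vs E: B preferred on 2+5+1+4 = 12 ballots; B wins 12–3.
B vs G: B is ranked higher on 2+5 = 7 ballots, G on 8. G wins 8–7.
B vs H: 10 to 5, B.
C vs D: 8 to 7, C.
C vs E: 2+3+5+1+4 = 15 for C, 0 for E — C by 15–0.
C vs G: 10 to 5, C.
C vs H: C preferred on 3+5+1 = 9 ballots; C wins 9–6.
D vs E: 2+3+5+1+4 = 15 for D, 0 for E — D by 15–0.
D vs G: 2+3+5 = 10 for D, 5 for G — D by 10–5.
D vs H: D is ranked higher on 2+3+5+1 = 11 ballots, H on 4. D wins 11–4.
E vs G: 8 to 7, E.
E vs H: E is ranked higher on 5 ballots, H on 10. H wins 10–5.
G vs H: 1+4 = 5 for G, 10 for H — H by 10–5.
Each alternative drops at least one matchup (B loses to G; C loses to B; D loses to B; E loses to B; G loses to C; H loses to B); the cycle B beats C beats G beats B rules out a Condorcet winner.

none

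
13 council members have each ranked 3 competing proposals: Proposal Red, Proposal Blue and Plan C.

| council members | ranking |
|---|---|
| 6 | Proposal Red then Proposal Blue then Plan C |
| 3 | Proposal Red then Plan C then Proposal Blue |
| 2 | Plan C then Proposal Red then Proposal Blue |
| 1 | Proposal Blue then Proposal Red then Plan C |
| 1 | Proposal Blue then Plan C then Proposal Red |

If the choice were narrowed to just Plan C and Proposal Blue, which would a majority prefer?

Proposal Blue

Ballots ranking Plan C above Proposal Blue: 3 + 2 = 5.
Ballots ranking Proposal Blue above Plan C: 13 − 5 = 8.
Proposal Blue wins the head-to-head 8–5.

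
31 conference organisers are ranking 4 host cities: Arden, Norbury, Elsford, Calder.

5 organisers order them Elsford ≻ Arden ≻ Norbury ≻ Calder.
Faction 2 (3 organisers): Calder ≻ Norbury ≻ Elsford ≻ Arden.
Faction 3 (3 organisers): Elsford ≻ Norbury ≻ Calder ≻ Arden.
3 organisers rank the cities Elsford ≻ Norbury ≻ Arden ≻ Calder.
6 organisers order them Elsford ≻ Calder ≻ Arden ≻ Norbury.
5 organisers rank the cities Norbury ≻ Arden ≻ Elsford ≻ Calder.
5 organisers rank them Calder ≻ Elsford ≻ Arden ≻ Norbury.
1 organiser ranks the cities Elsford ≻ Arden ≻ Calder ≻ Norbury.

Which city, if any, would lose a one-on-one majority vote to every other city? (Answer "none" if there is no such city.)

none

Head-to-head results (31 organisers):
Arden vs Norbury: Arden is ranked higher on 5+6+5+1 = 17 ballots, Norbury on 14. Arden wins 17–14.
Arden–Elsford: Elsford 26–5.
Arden vs Calder: Calder wins 17–14.
Norbury vs Elsford: Norbury preferred on 3+5 = 8 ballots; Elsford wins 23–8.
Norbury vs Calder: Norbury preferred on 5+3+3+5 = 16 ballots; Norbury wins 16–15.
Elsford–Calder: Elsford 23–8.
No city is winless: Arden beats Norbury; Norbury beats Calder; Elsford beats Arden; Calder beats Arden. There is no Condorcet loser.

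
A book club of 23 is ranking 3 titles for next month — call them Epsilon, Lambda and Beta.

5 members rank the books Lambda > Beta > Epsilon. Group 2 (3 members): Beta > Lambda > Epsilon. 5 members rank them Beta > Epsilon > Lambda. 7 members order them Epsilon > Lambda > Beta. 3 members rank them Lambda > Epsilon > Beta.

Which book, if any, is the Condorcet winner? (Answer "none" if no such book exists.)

Pairwise majorities:
Epsilon vs Lambda: 5+7 = 12 for Epsilon, 11 for Lambda — Epsilon by 12–11.
Epsilon vs Beta: 7+3 = 10 for Epsilon, 13 for Beta — Beta by 13–10.
Lambda vs Beta: 5+7+3 = 15 for Lambda, 8 for Beta — Lambda by 15–8.
Every book loses at least once (Epsilon loses to Beta; Lambda loses to Epsilon; Beta loses to Lambda). The majority relation contains the cycle Epsilon beats Lambda beats Beta beats Epsilon, so there is no Condorcet winner.

none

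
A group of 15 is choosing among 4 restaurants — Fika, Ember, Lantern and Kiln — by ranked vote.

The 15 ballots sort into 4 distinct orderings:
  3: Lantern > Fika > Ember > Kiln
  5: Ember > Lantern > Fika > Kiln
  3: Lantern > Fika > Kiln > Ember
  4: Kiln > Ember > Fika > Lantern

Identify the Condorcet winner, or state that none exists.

Ember

Head-to-head results (15 friends):
Fika vs Ember: Fika preferred on 3+3 = 6 ballots; Ember wins 9–6.
Fika vs Lantern: Fika is ranked higher on 4 ballots, Lantern on 11. Lantern wins 11–4.
Fika vs Kiln: 11 to 4, Fika.
Ember vs Lantern: 9 to 6, Ember.
Ember vs Kiln: 8 to 7, Ember.
Lantern vs Kiln: 3+5+3 = 11 for Lantern, 4 for Kiln — Lantern by 11–4.
Ember beats each of Fika, Lantern, Kiln — Ember is the Condorcet winner.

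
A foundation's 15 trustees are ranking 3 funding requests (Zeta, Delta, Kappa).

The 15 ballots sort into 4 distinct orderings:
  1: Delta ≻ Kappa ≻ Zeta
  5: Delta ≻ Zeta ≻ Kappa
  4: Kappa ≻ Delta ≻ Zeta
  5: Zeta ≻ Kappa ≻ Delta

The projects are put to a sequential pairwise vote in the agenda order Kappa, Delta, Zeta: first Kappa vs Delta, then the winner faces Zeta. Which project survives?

Zeta

Round 1: Kappa vs Delta — 9–6, Kappa advances.
Round 2: Kappa vs Zeta — 5–10, Zeta advances.
The agenda winner is Zeta.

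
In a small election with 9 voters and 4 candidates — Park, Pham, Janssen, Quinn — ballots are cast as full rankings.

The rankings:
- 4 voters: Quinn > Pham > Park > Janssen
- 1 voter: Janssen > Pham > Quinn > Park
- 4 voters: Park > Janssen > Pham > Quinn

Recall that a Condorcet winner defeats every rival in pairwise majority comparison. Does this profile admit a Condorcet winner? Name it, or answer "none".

Head-to-head results (9 voters):
Park vs Pham: 4 to 5, Pham.
Park vs Janssen: Park is ranked higher on 4+4 = 8 ballots, Janssen on 1. Park wins 8–1.
Park vs Quinn: Park is ranked higher on 4 ballots, Quinn on 5. Quinn wins 5–4.
Pham vs Janssen: Pham preferred on 4 ballots; Janssen wins 5–4.
Pham vs Quinn: Pham preferred on 1+4 = 5 ballots; Pham wins 5–4.
Janssen vs Quinn: Janssen preferred on 1+4 = 5 ballots; Janssen wins 5–4.
Every candidate loses at least once (Park loses to Pham; Pham loses to Janssen; Janssen loses to Park; Quinn loses to Pham). The majority relation contains the cycle Park > Janssen > Pham > Park, so there is no Condorcet winner.

none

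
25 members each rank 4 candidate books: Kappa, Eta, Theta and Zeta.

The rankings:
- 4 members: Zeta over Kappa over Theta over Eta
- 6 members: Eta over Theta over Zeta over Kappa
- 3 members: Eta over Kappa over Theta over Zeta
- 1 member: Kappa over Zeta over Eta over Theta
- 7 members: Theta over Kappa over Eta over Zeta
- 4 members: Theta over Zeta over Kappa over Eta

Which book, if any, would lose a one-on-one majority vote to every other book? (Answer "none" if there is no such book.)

none

Pairwise majorities:
Kappa vs Eta: Kappa, 16–9.
Kappa vs Theta: 4+3+1 = 8 for Kappa, 17 for Theta — Theta by 17–8.
Kappa vs Zeta: 11 to 14, Zeta.
Eta vs Theta: Theta, 15–10.
Eta–Zeta: Eta 16–9.
Theta–Zeta: Theta 20–5.
No book is winless: Kappa beats Eta; Eta beats Zeta; Theta beats Kappa; Zeta beats Kappa. There is no Condorcet loser.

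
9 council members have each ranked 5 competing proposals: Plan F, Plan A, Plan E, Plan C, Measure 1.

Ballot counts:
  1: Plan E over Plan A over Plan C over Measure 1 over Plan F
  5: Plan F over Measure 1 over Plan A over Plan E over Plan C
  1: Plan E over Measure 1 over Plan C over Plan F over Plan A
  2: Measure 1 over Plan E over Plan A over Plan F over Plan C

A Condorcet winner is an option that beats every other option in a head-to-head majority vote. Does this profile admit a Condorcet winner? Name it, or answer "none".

Head-to-head results (9 council members):
Plan F vs Plan A: Plan F wins 6–3.
Plan F–Plan E: Plan F 5–4.
Plan F vs Plan C: Plan F preferred on 5+2 = 7 ballots; Plan F wins 7–2.
Plan F vs Measure 1: Plan F wins 5–4.
Plan A vs Plan E: Plan A is ranked higher on 5 ballots, Plan E on 4. Plan A wins 5–4.
Plan A vs Plan C: Plan A, 8–1.
Plan A vs Measure 1: 1 to 8, Measure 1.
Plan E vs Plan C: 9 to 0, Plan E.
Plan E vs Measure 1: Measure 1 wins 7–2.
Plan C vs Measure 1: Measure 1, 8–1.
Plan F defeats every rival head-to-head and is the Condorcet winner.

Plan F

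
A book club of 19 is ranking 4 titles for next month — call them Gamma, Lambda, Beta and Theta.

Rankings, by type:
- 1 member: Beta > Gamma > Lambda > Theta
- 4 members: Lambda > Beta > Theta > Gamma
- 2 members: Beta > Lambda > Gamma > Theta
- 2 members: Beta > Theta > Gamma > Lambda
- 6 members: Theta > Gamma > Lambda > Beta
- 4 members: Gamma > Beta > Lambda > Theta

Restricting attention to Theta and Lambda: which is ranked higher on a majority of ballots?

Lambda

Ballots ranking Theta above Lambda: 2 + 6 = 8.
Ballots ranking Lambda above Theta: 19 − 8 = 11.
Lambda wins the head-to-head 11–8.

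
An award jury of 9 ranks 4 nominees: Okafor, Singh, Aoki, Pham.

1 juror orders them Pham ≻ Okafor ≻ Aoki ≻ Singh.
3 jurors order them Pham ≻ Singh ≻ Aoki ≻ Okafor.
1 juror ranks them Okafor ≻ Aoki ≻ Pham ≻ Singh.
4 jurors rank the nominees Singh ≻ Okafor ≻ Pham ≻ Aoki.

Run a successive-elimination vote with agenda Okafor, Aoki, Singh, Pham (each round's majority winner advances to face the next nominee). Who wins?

Pham

Round 1: Okafor vs Aoki — 6–3, Okafor advances.
Round 2: Okafor vs Singh — 2–7, Singh advances.
Round 3: Singh vs Pham — 4–5, Pham advances.
The agenda winner is Pham.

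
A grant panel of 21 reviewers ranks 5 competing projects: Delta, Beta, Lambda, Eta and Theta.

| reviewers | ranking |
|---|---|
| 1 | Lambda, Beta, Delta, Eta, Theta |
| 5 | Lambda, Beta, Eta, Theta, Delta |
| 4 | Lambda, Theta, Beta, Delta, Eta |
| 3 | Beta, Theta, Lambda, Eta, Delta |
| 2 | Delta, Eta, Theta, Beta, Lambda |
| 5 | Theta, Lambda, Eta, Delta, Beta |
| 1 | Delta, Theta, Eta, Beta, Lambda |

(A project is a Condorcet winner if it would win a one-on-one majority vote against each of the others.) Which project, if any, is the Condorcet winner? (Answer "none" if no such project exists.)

Theta

Head-to-head results (21 reviewers):
Delta vs Beta: Beta wins 13–8.
Delta–Lambda: Lambda 18–3.
Delta–Eta: Eta 13–8.
Delta–Theta: Theta 17–4.
Beta vs Lambda: Lambda wins 15–6.
Beta vs Eta: Beta wins 13–8.
Beta vs Theta: Theta wins 12–9.
Lambda vs Eta: Lambda, 18–3.
Lambda vs Theta: Theta, 11–10.
Eta vs Theta: Theta wins 13–8.
Theta wins every pairwise contest, so Theta is the Condorcet winner.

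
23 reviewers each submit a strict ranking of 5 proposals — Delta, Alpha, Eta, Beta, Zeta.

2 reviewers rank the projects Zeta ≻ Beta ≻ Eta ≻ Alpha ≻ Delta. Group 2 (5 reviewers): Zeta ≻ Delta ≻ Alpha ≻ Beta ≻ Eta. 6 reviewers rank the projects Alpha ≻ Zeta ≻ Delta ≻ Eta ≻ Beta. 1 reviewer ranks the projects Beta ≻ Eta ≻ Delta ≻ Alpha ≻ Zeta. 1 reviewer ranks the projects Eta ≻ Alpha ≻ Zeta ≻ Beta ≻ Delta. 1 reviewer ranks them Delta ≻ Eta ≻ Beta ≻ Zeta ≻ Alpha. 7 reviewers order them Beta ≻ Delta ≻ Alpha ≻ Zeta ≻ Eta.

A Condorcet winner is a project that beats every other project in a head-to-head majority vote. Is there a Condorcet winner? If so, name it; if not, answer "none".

none

Pairwise majorities:
Delta vs Alpha: Delta preferred on 5+1+1+7 = 14 ballots; Delta wins 14–9.
Delta vs Eta: 19 to 4, Delta.
Delta vs Beta: 12 to 11, Delta.
Delta vs Zeta: 1+1+7 = 9 for Delta, 14 for Zeta — Zeta by 14–9.
Alpha vs Eta: Alpha is ranked higher on 5+6+7 = 18 ballots, Eta on 5. Alpha wins 18–5.
Alpha vs Beta: Alpha is ranked higher on 5+6+1 = 12 ballots, Beta on 11. Alpha wins 12–11.
Alpha vs Zeta: 6+1+1+7 = 15 for Alpha, 8 for Zeta — Alpha by 15–8.
Eta vs Beta: 6+1+1 = 8 for Eta, 15 for Beta — Beta by 15–8.
Eta vs Zeta: Eta is ranked higher on 1+1+1 = 3 ballots, Zeta on 20. Zeta wins 20–3.
Beta vs Zeta: 1+1+7 = 9 for Beta, 14 for Zeta — Zeta by 14–9.
Each project drops at least one matchup (Delta loses to Zeta; Alpha loses to Delta; Eta loses to Delta; Beta loses to Delta; Zeta loses to Alpha); the cycle Delta → Alpha → Zeta → Delta rules out a Condorcet winner.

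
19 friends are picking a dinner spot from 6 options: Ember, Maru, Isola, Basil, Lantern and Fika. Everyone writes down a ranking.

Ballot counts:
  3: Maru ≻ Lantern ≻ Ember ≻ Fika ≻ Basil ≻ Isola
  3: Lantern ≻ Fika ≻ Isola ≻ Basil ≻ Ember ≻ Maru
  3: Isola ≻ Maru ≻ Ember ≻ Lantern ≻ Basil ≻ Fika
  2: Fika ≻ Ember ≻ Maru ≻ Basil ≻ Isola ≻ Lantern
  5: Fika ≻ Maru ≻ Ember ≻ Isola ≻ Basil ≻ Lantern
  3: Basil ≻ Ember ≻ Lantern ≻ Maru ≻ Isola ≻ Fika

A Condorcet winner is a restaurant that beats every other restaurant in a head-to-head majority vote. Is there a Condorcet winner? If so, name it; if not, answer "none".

Check each pair by majority over 19 ballots:
Ember vs Maru: Maru, 11–8.
Ember vs Isola: Ember, 13–6.
Ember–Basil: Ember 13–6.
Ember vs Lantern: Ember, 13–6.
Ember vs Fika: Fika wins 10–9.
Maru–Isola: Maru 13–6.
Maru vs Basil: Maru wins 13–6.
Maru vs Lantern: Maru wins 13–6.
Maru–Fika: Fika 10–9.
Isola vs Basil: Isola, 11–8.
Isola–Lantern: Isola 10–9.
Isola vs Fika: Fika, 13–6.
Basil vs Lantern: Basil, 10–9.
Basil vs Fika: Fika wins 13–6.
Lantern vs Fika: Lantern, 12–7.
No restaurant is unbeaten: Ember loses to Maru; Maru loses to Fika; Isola loses to Ember; Basil loses to Ember; Lantern loses to Ember; Fika loses to Lantern. In particular Ember → Lantern → Fika → Ember is a majority cycle — no Condorcet winner exists.

none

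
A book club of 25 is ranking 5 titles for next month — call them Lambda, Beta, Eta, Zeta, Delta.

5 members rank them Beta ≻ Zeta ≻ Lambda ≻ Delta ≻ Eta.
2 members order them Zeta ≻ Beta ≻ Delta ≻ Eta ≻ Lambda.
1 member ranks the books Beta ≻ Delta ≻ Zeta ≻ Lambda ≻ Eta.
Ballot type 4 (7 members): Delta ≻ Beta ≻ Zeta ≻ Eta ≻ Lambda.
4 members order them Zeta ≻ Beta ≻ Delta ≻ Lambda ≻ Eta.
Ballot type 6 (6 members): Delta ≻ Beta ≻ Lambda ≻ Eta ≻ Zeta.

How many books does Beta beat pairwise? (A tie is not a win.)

3

Beta against each rival (25 members):
Beta vs Lambda: Beta, 25–0.
Beta vs Eta: Beta preferred on 5+2+1+7+4+6 = 25 ballots; Beta wins 25–0.
Beta vs Zeta: 19 to 6, Beta.
Beta vs Delta: Delta wins 13–12.
Beta beats Lambda, Eta, Zeta; loses to Delta — 3 pairwise wins.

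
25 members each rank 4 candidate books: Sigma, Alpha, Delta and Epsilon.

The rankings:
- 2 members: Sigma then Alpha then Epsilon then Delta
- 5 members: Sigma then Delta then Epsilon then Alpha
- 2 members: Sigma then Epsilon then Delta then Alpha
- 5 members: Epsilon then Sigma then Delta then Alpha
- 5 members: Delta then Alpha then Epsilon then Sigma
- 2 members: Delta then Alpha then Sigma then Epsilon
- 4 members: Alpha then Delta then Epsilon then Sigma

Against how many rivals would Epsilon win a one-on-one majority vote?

Epsilon against each rival (25 members):
Epsilon–Sigma: Epsilon 14–11.
Epsilon–Alpha: Alpha 13–12.
Epsilon–Delta: Delta 16–9.
Epsilon beats Sigma; loses to Alpha, Delta — 1 pairwise win.

1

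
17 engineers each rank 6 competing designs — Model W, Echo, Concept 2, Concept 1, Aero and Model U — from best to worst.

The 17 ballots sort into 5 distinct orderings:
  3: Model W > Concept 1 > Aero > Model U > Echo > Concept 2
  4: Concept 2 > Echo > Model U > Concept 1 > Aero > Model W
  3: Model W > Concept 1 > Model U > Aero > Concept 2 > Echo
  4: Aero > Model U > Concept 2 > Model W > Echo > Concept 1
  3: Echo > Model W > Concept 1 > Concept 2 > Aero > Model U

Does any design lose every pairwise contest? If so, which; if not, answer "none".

Head-to-head results (17 engineers):
Model W vs Echo: 10 to 7, Model W.
Model W–Concept 2: Model W 9–8.
Model W vs Concept 1: Model W preferred on 3+3+4+3 = 13 ballots; Model W wins 13–4.
Model W vs Aero: 9 to 8, Model W.
Model W vs Model U: Model W wins 9–8.
Echo vs Concept 2: Concept 2 wins 11–6.
Echo vs Concept 1: Echo wins 11–6.
Echo–Aero: Aero 10–7.
Echo vs Model U: Model U wins 10–7.
Concept 2 vs Concept 1: Concept 1 wins 9–8.
Concept 2 vs Aero: Aero wins 10–7.
Concept 2–Model U: Model U 10–7.
Concept 1 vs Aero: Concept 1 preferred on 3+4+3+3 = 13 ballots; Concept 1 wins 13–4.
Concept 1 vs Model U: Concept 1 wins 9–8.
Aero vs Model U: Aero is ranked higher on 3+4+3 = 10 ballots, Model U on 7. Aero wins 10–7.
No design is winless: Model W beats Echo; Echo beats Concept 1; Concept 2 beats Echo; Concept 1 beats Concept 2; Aero beats Echo; Model U beats Echo. There is no Condorcet loser.

none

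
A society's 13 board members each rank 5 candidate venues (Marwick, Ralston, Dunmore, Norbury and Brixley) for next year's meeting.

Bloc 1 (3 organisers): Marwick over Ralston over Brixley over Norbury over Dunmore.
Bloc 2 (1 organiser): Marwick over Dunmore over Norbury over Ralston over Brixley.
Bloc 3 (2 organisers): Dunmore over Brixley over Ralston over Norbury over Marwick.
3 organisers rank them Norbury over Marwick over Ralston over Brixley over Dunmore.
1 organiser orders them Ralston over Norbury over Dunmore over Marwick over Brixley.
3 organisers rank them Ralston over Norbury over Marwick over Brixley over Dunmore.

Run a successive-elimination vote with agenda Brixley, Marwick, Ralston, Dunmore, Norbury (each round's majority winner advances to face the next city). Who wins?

Norbury

Round 1: Brixley vs Marwick — 2–11, Marwick advances.
Round 2: Marwick vs Ralston — 7–6, Marwick advances.
Round 3: Marwick vs Dunmore — 10–3, Marwick advances.
Round 4: Marwick vs Norbury — 4–9, Norbury advances.
Norbury survives the agenda.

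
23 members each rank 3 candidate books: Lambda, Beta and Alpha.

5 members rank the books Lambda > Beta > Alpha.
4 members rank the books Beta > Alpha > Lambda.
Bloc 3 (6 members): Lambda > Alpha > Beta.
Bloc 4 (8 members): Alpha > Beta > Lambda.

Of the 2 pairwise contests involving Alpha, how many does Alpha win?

2

Alpha against each rival (23 members):
Alpha vs Lambda: Alpha wins 12–11.
Alpha vs Beta: Alpha is ranked higher on 6+8 = 14 ballots, Beta on 9. Alpha wins 14–9.
Alpha beats Lambda, Beta — 2 pairwise wins.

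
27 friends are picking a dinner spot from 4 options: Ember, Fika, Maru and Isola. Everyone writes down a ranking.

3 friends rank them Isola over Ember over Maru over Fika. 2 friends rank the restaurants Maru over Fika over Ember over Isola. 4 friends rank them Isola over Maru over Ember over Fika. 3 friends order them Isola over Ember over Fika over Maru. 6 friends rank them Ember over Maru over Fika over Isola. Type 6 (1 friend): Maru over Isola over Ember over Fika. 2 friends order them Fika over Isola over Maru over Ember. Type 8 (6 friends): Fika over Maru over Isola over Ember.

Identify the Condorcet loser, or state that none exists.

none

Head-to-head results (27 friends):
Ember vs Fika: Ember preferred on 3+4+3+6+1 = 17 ballots; Ember wins 17–10.
Ember vs Maru: 12 to 15, Maru.
Ember vs Isola: 2+6 = 8 for Ember, 19 for Isola — Isola by 19–8.
Fika vs Maru: Maru, 16–11.
Fika vs Isola: Fika preferred on 2+6+2+6 = 16 ballots; Fika wins 16–11.
Maru vs Isola: Maru wins 15–12.
Every restaurant wins at least one matchup (Ember beats Fika; Fika beats Isola; Maru beats Ember; Isola beats Ember), so there is no Condorcet loser.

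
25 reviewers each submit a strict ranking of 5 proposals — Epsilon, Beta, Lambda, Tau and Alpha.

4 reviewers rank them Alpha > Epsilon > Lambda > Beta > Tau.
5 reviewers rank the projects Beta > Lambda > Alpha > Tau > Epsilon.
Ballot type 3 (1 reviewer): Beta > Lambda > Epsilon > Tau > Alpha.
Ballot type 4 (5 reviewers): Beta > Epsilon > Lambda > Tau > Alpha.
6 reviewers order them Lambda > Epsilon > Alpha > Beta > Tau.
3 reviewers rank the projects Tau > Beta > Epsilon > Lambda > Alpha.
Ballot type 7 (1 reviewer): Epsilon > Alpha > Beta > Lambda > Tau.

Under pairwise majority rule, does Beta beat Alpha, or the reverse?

Ballots ranking Beta above Alpha: 5 + 1 + 5 + 3 = 14.
Ballots ranking Alpha above Beta: 25 − 14 = 11.
Beta wins the head-to-head 14–11.

Beta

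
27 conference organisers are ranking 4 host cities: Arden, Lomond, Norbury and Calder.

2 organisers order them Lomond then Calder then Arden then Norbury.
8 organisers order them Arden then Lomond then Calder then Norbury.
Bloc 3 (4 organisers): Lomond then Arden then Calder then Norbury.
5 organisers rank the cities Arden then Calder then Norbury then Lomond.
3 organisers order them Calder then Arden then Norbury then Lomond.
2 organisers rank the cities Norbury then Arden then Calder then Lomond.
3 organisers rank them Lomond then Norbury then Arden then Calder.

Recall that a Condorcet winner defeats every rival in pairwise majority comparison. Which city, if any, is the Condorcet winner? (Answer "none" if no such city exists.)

Pairwise majorities:
Arden vs Lomond: Arden, 18–9.
Arden vs Norbury: Arden wins 22–5.
Arden vs Calder: Arden wins 22–5.
Lomond vs Norbury: Lomond wins 17–10.
Lomond vs Calder: Lomond is ranked higher on 2+8+4+3 = 17 ballots, Calder on 10. Lomond wins 17–10.
Norbury vs Calder: Calder wins 22–5.
Arden beats each of Lomond, Norbury, Calder — Arden is the Condorcet winner.

Arden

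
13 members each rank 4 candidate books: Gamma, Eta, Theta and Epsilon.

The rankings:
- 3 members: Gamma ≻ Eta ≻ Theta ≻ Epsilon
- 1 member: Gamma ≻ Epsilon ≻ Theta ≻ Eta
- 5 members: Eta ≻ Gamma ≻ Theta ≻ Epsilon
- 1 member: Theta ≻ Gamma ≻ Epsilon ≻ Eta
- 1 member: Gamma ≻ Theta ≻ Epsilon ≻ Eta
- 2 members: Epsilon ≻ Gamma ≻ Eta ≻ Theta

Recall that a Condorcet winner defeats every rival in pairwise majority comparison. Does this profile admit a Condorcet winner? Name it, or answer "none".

Head-to-head results (13 members):
Gamma vs Eta: Gamma preferred on 3+1+1+1+2 = 8 ballots; Gamma wins 8–5.
Gamma vs Theta: Gamma preferred on 3+1+5+1+2 = 12 ballots; Gamma wins 12–1.
Gamma vs Epsilon: Gamma preferred on 3+1+5+1+1 = 11 ballots; Gamma wins 11–2.
Eta vs Theta: 10 to 3, Eta.
Eta vs Epsilon: 8 to 5, Eta.
Theta vs Epsilon: 3+5+1+1 = 10 for Theta, 3 for Epsilon — Theta by 10–3.
Gamma defeats every rival head-to-head and is the Condorcet winner.

Gamma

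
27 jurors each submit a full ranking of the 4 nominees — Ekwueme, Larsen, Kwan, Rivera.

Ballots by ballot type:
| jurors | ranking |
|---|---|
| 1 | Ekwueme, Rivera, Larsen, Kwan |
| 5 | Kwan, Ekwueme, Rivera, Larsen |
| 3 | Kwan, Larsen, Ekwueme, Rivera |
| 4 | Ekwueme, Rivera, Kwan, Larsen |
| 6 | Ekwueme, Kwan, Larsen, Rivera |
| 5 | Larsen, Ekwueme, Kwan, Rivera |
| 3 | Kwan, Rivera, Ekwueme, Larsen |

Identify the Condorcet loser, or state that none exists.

Rivera

Pairwise majorities:
Ekwueme vs Larsen: 1+5+4+6+3 = 19 for Ekwueme, 8 for Larsen — Ekwueme by 19–8.
Ekwueme–Kwan: Ekwueme 16–11.
Ekwueme vs Rivera: 1+5+3+4+6+5 = 24 for Ekwueme, 3 for Rivera — Ekwueme by 24–3.
Larsen vs Kwan: Larsen is ranked higher on 1+5 = 6 ballots, Kwan on 21. Kwan wins 21–6.
Larsen vs Rivera: 14 to 13, Larsen.
Kwan–Rivera: Kwan 22–5.
Rivera is beaten in every head-to-head and is the Condorcet loser.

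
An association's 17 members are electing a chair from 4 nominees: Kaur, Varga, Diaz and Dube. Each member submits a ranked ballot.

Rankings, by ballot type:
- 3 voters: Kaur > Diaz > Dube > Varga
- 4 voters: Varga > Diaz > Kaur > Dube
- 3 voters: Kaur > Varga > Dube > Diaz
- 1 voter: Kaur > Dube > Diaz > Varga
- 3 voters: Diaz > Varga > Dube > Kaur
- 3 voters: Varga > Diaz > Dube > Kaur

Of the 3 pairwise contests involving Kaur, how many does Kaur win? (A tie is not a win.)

Kaur against each rival (17 voters):
Kaur vs Varga: Varga, 10–7.
Kaur vs Diaz: Kaur is ranked higher on 3+3+1 = 7 ballots, Diaz on 10. Diaz wins 10–7.
Kaur vs Dube: Kaur wins 11–6.
Kaur beats Dube; loses to Varga, Diaz — 1 pairwise win.

1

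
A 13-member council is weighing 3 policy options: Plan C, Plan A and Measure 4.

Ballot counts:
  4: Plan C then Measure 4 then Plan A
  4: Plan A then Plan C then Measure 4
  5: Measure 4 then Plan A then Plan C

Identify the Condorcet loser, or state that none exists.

none

Head-to-head results (13 council members):
Plan C vs Plan A: Plan C preferred on 4 ballots; Plan A wins 9–4.
Plan C vs Measure 4: Plan C is ranked higher on 4+4 = 8 ballots, Measure 4 on 5. Plan C wins 8–5.
Plan A vs Measure 4: Plan A is ranked higher on 4 ballots, Measure 4 on 9. Measure 4 wins 9–4.
Every option wins at least one matchup (Plan C beats Measure 4; Plan A beats Plan C; Measure 4 beats Plan A), so there is no Condorcet loser.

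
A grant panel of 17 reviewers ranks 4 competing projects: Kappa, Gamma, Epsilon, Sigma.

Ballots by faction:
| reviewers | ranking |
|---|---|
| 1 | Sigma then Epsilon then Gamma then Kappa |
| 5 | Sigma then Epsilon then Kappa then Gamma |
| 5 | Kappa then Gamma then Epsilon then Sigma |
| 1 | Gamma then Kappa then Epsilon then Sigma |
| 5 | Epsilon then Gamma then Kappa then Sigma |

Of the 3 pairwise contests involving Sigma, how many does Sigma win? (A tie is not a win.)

0

Sigma against each rival (17 reviewers):
Sigma–Kappa: Kappa 11–6.
Sigma vs Gamma: Sigma is ranked higher on 1+5 = 6 ballots, Gamma on 11. Gamma wins 11–6.
Sigma vs Epsilon: Epsilon wins 11–6.
Sigma beats no one; loses to Kappa, Gamma, Epsilon — 0 pairwise wins.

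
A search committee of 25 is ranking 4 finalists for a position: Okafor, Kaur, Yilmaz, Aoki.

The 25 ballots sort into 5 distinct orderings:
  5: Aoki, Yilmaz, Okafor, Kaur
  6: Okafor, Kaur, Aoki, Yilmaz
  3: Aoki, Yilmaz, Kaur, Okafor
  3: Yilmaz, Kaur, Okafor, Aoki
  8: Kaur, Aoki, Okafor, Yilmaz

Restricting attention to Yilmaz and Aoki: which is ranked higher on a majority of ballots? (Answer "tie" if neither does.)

Aoki

Ballots ranking Yilmaz above Aoki: 3.
Ballots ranking Aoki above Yilmaz: 25 − 3 = 22.
Aoki wins the head-to-head 22–3.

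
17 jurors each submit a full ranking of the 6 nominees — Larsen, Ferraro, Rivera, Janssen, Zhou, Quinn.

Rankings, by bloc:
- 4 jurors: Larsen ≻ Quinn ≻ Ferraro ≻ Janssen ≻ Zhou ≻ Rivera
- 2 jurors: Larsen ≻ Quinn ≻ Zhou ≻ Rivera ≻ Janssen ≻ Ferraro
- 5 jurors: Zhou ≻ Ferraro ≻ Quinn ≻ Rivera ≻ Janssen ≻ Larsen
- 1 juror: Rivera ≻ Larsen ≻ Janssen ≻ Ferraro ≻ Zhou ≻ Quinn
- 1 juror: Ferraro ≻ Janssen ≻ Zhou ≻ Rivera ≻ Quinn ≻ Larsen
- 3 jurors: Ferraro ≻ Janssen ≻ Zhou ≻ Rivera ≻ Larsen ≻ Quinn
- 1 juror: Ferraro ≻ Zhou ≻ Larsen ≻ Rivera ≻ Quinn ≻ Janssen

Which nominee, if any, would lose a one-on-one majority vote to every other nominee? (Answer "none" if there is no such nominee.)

Pairwise majorities:
Larsen vs Ferraro: 4+2+1 = 7 for Larsen, 10 for Ferraro — Ferraro by 10–7.
Larsen vs Rivera: Larsen is ranked higher on 4+2+1 = 7 ballots, Rivera on 10. Rivera wins 10–7.
Larsen vs Janssen: Janssen, 9–8.
Larsen vs Zhou: Zhou, 10–7.
Larsen vs Quinn: Larsen, 11–6.
Ferraro vs Rivera: Ferraro is ranked higher on 4+5+1+3+1 = 14 ballots, Rivera on 3. Ferraro wins 14–3.
Ferraro vs Janssen: Ferraro wins 14–3.
Ferraro vs Zhou: Ferraro, 10–7.
Ferraro vs Quinn: Ferraro wins 11–6.
Rivera vs Janssen: Rivera wins 9–8.
Rivera vs Zhou: Zhou, 16–1.
Rivera vs Quinn: Rivera preferred on 1+1+3+1 = 6 ballots; Quinn wins 11–6.
Janssen vs Zhou: Janssen wins 9–8.
Janssen vs Quinn: Quinn, 12–5.
Zhou vs Quinn: Zhou wins 11–6.
Every nominee wins at least one matchup (Larsen beats Quinn; Ferraro beats Larsen; Rivera beats Larsen; Janssen beats Larsen; Zhou beats Larsen; Quinn beats Rivera), so there is no Condorcet loser.

none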